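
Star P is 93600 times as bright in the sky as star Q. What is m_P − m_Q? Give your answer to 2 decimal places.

m_P − m_Q ≈ -12.43

Pogson: Δm = −2.5 log₁₀(ratio) = −2.5 log₁₀(93600) = −2.5 × 4.9713 = -12.428
Star P is brighter, so it has the smaller magnitude: the difference is negative.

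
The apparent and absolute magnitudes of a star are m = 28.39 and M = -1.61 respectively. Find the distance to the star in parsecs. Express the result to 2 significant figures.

Distance modulus: m − M = 28.39 − (-1.61) = 30.000
m − M = 5 log₁₀ d − 5
log₁₀ d = (m − M)/5 + 1 = 7.0000
d = 10^7.0000 = 1.000×10^7 pc

d ≈ 1.0×10^7 pc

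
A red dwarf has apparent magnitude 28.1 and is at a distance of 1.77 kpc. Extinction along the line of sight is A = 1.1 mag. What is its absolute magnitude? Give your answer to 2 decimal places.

M ≈ 15.76

d = 1.77 kpc = 1770 pc
5 log₁₀(d/10 pc) = 5 log₁₀(1770) − 5 = 11.240
M = m − 5 log₁₀(d/10) − A = 28.1 − 11.240 − 1.1 = 15.760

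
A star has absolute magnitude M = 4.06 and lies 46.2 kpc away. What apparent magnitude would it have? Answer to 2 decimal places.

d = 46.2 kpc = 46200 pc
m = M + 5 log₁₀ d − 5 = 4.06 + 5·4.6646 − 5 = 22.383

m ≈ 22.38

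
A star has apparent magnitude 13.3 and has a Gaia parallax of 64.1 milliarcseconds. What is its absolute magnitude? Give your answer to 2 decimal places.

M ≈ 12.33

p = 64.1 mas = 0.0641″ → d = 1/p = 15.60 pc
5 log₁₀(d/10 pc) = 5 log₁₀(15.60) − 5 = 0.966
M = m − 5 log₁₀(d/10) = 13.3 − 0.966 = 12.334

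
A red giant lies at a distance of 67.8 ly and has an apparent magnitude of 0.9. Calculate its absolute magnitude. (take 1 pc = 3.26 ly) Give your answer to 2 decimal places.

d = 67.8 ly / 3.26 = 20.80 pc
5 log₁₀(d/10 pc) = 5 log₁₀(20.80) − 5 = 1.590
M = m − 5 log₁₀(d/10) = 0.9 − 1.590 = -0.690

M ≈ -0.69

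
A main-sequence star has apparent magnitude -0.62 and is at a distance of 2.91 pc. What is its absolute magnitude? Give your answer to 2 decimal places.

5 log₁₀(d/10 pc) = 5 log₁₀(2.910) − 5 = -2.681
M = m − 5 log₁₀(d/10) = -0.62 + 2.681 = 2.061

M ≈ 2.06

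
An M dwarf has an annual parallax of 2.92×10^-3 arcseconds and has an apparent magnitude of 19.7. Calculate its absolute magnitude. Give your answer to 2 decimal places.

M ≈ 12.03

d = 1/p = 1/2.92×10^-3″ = 342.5 pc
5 log₁₀(d/10 pc) = 5 log₁₀(342.5) − 5 = 7.673
M = m − 5 log₁₀(d/10) = 19.7 − 7.673 = 12.027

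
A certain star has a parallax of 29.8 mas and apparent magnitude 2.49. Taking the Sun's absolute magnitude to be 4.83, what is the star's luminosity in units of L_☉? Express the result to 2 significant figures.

L/L_☉ ≈ 97

d = 1/p = 1000/29.8 mas = 33.56 pc
M = m − 5 log₁₀ d + 5 = 2.49 − 5·1.5258 + 5 = -0.139
M − M_☉ = -0.139 − 4.83 = -4.969
L/L_☉ = 10^(−0.4 × -4.969) = 97.18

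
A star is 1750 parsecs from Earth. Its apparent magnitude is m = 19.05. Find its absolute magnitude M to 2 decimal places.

M ≈ 7.83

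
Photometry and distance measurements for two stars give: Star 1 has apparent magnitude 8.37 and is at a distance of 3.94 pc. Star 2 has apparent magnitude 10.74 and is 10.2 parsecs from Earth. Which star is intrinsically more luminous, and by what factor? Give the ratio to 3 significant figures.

Star 1 is more luminous, by a factor of 1.32.

Star 1: M = m − 5 log₁₀ d + 5 = 8.37 − 5·0.5955 + 5 = 10.393
Star 2: M = m − 5 log₁₀ d + 5 = 10.74 − 5·1.0086 + 5 = 10.697
ΔM = M_1 − M_2 = 10.393 − (10.697) = -0.304; smaller M is more luminous → Star 1.
L ratio = 10^(0.4 |ΔM|) = 10^0.122 = 1.324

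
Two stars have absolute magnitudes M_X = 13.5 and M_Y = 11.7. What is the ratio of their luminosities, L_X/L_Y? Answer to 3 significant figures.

L_X/L_Y ≈ 0.191

ΔM = M_X − M_Y = 1.8
L_X/L_Y = 10^(−0.4 ΔM) = 10^-0.720 = 0.1905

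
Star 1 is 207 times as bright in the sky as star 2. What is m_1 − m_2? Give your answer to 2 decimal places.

m_1 − m_2 ≈ -5.79

Pogson: Δm = −2.5 log₁₀(ratio) = −2.5 log₁₀(207) = −2.5 × 2.3160 = -5.790
Star 1 is brighter, so it has the smaller magnitude: the difference is negative.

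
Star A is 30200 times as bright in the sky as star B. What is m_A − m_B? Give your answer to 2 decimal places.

m_A − m_B ≈ -11.20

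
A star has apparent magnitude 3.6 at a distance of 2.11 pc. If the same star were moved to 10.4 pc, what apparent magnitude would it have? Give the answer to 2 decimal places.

Flux ∝ 1/d², so Δm = 5 log₁₀(d₂/d₁) = 5 log₁₀(10.4/2.11) = 3.464
m₂ = m₁ + Δm = 3.6 + (3.464) = 7.064

m ≈ 7.06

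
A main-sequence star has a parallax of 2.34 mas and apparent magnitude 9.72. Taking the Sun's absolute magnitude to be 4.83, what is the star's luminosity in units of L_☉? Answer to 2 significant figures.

L/L_☉ ≈ 20

d = 1/p = 1000/2.34 mas = 427.4 pc
M = m − 5 log₁₀ d + 5 = 9.72 − 5·2.6308 + 5 = 1.566
M − M_☉ = 1.566 − 4.83 = -3.264
L/L_☉ = 10^(−0.4 × -3.264) = 20.21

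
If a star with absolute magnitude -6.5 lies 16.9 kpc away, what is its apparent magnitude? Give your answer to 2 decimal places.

m ≈ 9.64

d = 16.9 kpc = 16900 pc
m = M + 5 log₁₀ d − 5 = -6.5 + 5·4.2279 − 5 = 9.639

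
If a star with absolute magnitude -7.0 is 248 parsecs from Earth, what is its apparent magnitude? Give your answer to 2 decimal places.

m ≈ -0.03

m = M + 5 log₁₀ d − 5 = -7.0 + 5·2.3945 − 5 = -0.028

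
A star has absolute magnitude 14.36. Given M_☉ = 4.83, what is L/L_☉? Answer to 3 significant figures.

M − M_☉ = 14.36 − 4.83 = 9.530
L/L_☉ = 10^(−0.4 (M − M_☉)) = 10^-3.812 = 1.542×10^-4

L/L_☉ ≈ 1.54×10^-4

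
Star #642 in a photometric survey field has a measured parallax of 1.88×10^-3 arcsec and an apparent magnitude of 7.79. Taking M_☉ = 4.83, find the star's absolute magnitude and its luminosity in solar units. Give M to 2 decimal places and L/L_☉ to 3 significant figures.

M ≈ -0.84; L/L_☉ ≈ 185

d = 1/p = 1/1.88×10^-3″ = 531.9 pc
M = m − 5 log₁₀ d + 5 = 7.79 − 5·2.7258 + 5 = -0.839
M − M_☉ = -0.839 − 4.83 = -5.669
L/L_☉ = 10^(−0.4 × -5.669) = 185.2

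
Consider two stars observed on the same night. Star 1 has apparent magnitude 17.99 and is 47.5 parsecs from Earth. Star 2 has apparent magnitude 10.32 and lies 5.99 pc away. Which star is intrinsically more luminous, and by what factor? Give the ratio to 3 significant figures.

Star 2 is more luminous, by a factor of 18.6.

Star 1: M = m − 5 log₁₀ d + 5 = 17.99 − 5·1.6767 + 5 = 14.607
Star 2: M = m − 5 log₁₀ d + 5 = 10.32 − 5·0.7774 + 5 = 11.433
ΔM = M_1 − M_2 = 14.607 − (11.433) = 3.174; smaller M is more luminous → Star 2.
L ratio = 10^(0.4 |ΔM|) = 10^1.269 = 18.60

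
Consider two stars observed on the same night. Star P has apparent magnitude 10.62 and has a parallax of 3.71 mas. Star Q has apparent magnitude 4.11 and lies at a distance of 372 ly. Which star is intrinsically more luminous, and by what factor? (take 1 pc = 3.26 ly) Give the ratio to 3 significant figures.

Star P: p = 3.71 mas = 3.71×10^-3″ → d = 1/p = 269.5 pc
Star P: M = m − 5 log₁₀ d + 5 = 10.62 − 5·2.4306 + 5 = 3.467
Star Q: d = 372 ly / 3.26 = 114.1 pc
Star Q: M = m − 5 log₁₀ d + 5 = 4.11 − 5·2.0573 + 5 = -1.177
ΔM = M_P − M_Q = 3.467 − (-1.177) = 4.643; smaller M is more luminous → Star Q.
L ratio = 10^(0.4 |ΔM|) = 10^1.857 = 72.01

Star Q is more luminous, by a factor of 72.0.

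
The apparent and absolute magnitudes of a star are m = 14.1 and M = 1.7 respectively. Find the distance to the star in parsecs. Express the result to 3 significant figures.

μ = m − M = 12.400
m − M = 5 log₁₀ d − 5
log₁₀ d = (m − M)/5 + 1 = 3.4800
d = 10^3.4800 = 3020 pc

d ≈ 3020 pc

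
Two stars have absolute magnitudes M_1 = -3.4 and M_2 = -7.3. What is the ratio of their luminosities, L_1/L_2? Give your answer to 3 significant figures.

ΔM = M_1 − M_2 = 3.9
L_1/L_2 = 10^(−0.4 ΔM) = 10^-1.560 = 0.02754

L_1/L_2 ≈ 0.0275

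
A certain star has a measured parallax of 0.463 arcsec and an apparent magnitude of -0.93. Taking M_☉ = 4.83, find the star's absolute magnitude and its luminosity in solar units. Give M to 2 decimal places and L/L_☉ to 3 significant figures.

d = 1/p = 1/0.463″ = 2.160 pc
M = m − 5 log₁₀ d + 5 = -0.93 − 5·0.3344 + 5 = 2.398
M − M_☉ = 2.398 − 4.83 = -2.432
L/L_☉ = 10^(−0.4 × -2.432) = 9.394

M ≈ 2.40; L/L_☉ ≈ 9.39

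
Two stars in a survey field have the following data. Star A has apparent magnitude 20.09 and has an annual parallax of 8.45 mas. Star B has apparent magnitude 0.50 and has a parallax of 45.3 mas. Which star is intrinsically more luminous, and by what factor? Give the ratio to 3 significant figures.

Star A: p = 8.45 mas = 8.45×10^-3″ → d = 1/p = 118.3 pc
Star A: M = m − 5 log₁₀ d + 5 = 20.09 − 5·2.0731 + 5 = 14.724
Star B: p = 45.3 mas = 0.0453″ → d = 1/p = 22.08 pc
Star B: M = m − 5 log₁₀ d + 5 = 0.50 − 5·1.3439 + 5 = -1.220
ΔM = M_A − M_B = 14.724 − (-1.220) = 15.944; smaller M is more luminous → Star B.
L ratio = 10^(0.4 |ΔM|) = 10^6.378 = 2.385×10^6

Star B is more luminous, by a factor of 2.39×10^6.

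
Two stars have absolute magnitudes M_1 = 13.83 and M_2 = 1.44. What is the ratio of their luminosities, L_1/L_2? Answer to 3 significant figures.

L_1/L_2 ≈ 1.11×10^-5

ΔM = M_1 − M_2 = 12.39
L_1/L_2 = 10^(−0.4 ΔM) = 10^-4.956 = 1.107×10^-5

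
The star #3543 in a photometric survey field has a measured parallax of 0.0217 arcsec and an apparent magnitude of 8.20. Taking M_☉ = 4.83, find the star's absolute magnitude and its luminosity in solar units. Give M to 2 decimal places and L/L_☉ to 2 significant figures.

M ≈ 4.88; L/L_☉ ≈ 0.95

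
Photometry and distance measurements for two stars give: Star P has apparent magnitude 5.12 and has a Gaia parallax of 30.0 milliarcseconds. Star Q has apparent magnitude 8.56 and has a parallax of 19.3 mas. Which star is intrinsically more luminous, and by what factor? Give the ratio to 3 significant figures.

Star P is more luminous, by a factor of 9.84.

Star P: p = 30.0 mas = 0.0300″ → d = 1/p = 33.33 pc
Star P: M = m − 5 log₁₀ d + 5 = 5.12 − 5·1.5229 + 5 = 2.506
Star Q: p = 19.3 mas = 0.0193″ → d = 1/p = 51.81 pc
Star Q: M = m − 5 log₁₀ d + 5 = 8.56 − 5·1.7144 + 5 = 4.988
ΔM = M_P − M_Q = 2.506 − (4.988) = -2.482; smaller M is more luminous → Star P.
L ratio = 10^(0.4 |ΔM|) = 10^0.993 = 9.837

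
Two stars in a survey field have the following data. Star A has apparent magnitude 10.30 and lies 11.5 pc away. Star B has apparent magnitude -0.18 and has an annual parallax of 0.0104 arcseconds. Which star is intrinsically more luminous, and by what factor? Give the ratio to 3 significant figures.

Star B is more luminous, by a factor of 1.09×10^6.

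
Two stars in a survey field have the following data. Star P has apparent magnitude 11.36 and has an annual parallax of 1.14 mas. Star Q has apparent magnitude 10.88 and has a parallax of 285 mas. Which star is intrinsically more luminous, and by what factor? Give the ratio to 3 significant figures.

Star P is more luminous, by a factor of 40200.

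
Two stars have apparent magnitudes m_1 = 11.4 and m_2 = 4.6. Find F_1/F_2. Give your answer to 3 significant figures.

F_1/F_2 ≈ 1.91×10^-3

Δm = 11.4 − (4.6) = 6.8
Flux ratio = 10^(−0.4 Δm) = 10^(−0.4 × 6.8) = 10^-2.720 = 1.905×10^-3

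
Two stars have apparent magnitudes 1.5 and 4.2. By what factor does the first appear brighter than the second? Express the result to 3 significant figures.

Magnitude difference = -2.7
Flux ratio = 10^(−0.4 Δm) = 10^(−0.4 × -2.7) = 10^1.080 = 12.02

12.0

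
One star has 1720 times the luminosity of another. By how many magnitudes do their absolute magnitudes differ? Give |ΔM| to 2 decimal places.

Pogson: ΔM = −2.5 log₁₀(ratio) = −2.5 log₁₀(1720) = −2.5 × 3.2355 = -8.089

|ΔM| ≈ 8.09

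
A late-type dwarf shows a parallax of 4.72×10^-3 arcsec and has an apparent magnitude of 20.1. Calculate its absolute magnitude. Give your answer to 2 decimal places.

d = 1/p = 1/4.72×10^-3″ = 211.9 pc
5 log₁₀(d/10 pc) = 5 log₁₀(211.9) − 5 = 6.630
M = m − 5 log₁₀(d/10) = 20.1 − 6.630 = 13.470

M ≈ 13.47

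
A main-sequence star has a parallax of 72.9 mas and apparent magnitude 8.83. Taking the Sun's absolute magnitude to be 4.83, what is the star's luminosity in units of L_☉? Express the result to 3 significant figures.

L/L_☉ ≈ 0.0473

d = 1/p = 1000/72.9 mas = 13.72 pc
M = m − 5 log₁₀ d + 5 = 8.83 − 5·1.1373 + 5 = 8.144
M − M_☉ = 8.144 − 4.83 = 3.314
L/L_☉ = 10^(−0.4 × 3.314) = 0.04727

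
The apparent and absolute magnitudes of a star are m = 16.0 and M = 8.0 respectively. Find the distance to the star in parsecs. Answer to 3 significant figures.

d ≈ 398 pc

μ = m − M = 8.000
m − M = 5 log₁₀ d − 5
log₁₀ d = (m − M)/5 + 1 = 2.6000
d = 10^2.6000 = 398.1 pc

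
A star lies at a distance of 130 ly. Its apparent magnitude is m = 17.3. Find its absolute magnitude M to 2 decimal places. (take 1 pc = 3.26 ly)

M ≈ 14.30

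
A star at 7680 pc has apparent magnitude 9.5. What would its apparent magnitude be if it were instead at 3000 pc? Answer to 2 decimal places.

Flux ∝ 1/d², so Δm = 5 log₁₀(d₂/d₁) = 5 log₁₀(3000/7680) = -2.041
m₂ = m₁ + Δm = 9.5 + (-2.041) = 7.459

m ≈ 7.46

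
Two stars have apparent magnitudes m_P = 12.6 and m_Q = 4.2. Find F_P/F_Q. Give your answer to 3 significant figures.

Δm = 12.6 − (4.2) = 8.4
Flux ratio = 10^(−0.4 Δm) = 10^(−0.4 × 8.4) = 10^-3.360 = 4.365×10^-4

F_P/F_Q ≈ 4.37×10^-4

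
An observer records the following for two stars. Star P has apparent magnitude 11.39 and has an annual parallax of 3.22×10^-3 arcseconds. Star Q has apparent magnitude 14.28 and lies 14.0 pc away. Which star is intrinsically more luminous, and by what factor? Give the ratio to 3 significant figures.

Star P: d = 1/p = 1/3.22×10^-3″ = 310.6 pc
Star P: M = m − 5 log₁₀ d + 5 = 11.39 − 5·2.4921 + 5 = 3.929
Star Q: M = m − 5 log₁₀ d + 5 = 14.28 − 5·1.1461 + 5 = 13.549
ΔM = M_P − M_Q = 3.929 − (13.549) = -9.620; smaller M is more luminous → Star P.
L ratio = 10^(0.4 |ΔM|) = 10^3.848 = 7047

Star P is more luminous, by a factor of 7050.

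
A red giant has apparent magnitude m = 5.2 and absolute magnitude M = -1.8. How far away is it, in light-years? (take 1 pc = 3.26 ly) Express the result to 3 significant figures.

d ≈ 819 ly

Distance modulus: m − M = 5.2 − (-1.8) = 7.000
m − M = 5 log₁₀ d − 5
log₁₀ d = (m − M)/5 + 1 = 2.4000
d = 10^2.4000 = 251.2 pc
= 818.9 ly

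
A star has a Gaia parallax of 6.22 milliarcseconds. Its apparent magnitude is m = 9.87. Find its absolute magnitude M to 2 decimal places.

M ≈ 3.84

p = 6.22 mas = 6.22×10^-3″ → d = 1/p = 160.8 pc
5 log₁₀(d/10 pc) = 5 log₁₀(160.8) − 5 = 6.031
M = m − 5 log₁₀(d/10) = 9.87 − 6.031 = 3.839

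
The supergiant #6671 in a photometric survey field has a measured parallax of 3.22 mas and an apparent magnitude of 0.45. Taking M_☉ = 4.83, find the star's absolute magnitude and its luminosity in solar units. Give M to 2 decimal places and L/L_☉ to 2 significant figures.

M ≈ -7.01; L/L_☉ ≈ 54000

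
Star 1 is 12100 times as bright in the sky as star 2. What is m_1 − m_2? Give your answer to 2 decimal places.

m_1 − m_2 ≈ -10.21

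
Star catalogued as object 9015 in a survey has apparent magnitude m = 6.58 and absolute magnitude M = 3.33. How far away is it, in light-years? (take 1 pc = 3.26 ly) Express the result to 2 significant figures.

Distance modulus: m − M = 6.58 − (3.33) = 3.250
m − M = 5 log₁₀ d − 5
log₁₀ d = (m − M)/5 + 1 = 1.6500
d = 10^1.6500 = 44.67 pc
= 145.6 ly

d ≈ 150 ly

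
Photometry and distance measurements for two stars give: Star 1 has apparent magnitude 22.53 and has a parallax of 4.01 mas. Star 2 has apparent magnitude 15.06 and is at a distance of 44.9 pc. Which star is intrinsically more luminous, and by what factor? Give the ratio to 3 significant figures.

Star 2 is more luminous, by a factor of 31.5.

Star 1: p = 4.01 mas = 4.01×10^-3″ → d = 1/p = 249.4 pc
Star 1: M = m − 5 log₁₀ d + 5 = 22.53 − 5·2.3969 + 5 = 15.546
Star 2: M = m − 5 log₁₀ d + 5 = 15.06 − 5·1.6522 + 5 = 11.799
ΔM = M_1 − M_2 = 15.546 − (11.799) = 3.747; smaller M is more luminous → Star 2.
L ratio = 10^(0.4 |ΔM|) = 10^1.499 = 31.53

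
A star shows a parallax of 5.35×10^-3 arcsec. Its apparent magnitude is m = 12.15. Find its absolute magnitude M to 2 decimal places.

M ≈ 5.79

d = 1/p = 1/5.35×10^-3″ = 186.9 pc
5 log₁₀(d/10 pc) = 5 log₁₀(186.9) − 5 = 6.358
M = m − 5 log₁₀(d/10) = 12.15 − 6.358 = 5.792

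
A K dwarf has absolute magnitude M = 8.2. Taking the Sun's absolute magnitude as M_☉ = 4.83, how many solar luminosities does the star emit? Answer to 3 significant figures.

M − M_☉ = 8.2 − 4.83 = 3.370
L/L_☉ = 10^(−0.4 (M − M_☉)) = 10^-1.348 = 0.04487

L/L_☉ ≈ 0.0449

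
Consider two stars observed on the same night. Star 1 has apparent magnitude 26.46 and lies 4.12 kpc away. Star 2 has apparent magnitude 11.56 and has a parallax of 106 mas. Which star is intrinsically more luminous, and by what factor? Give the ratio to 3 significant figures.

Star 1: d = 4.12 kpc = 4120 pc
Star 1: M = m − 5 log₁₀ d + 5 = 26.46 − 5·3.6149 + 5 = 13.386
Star 2: p = 106 mas = 0.106″ → d = 1/p = 9.434 pc
Star 2: M = m − 5 log₁₀ d + 5 = 11.56 − 5·0.9747 + 5 = 11.687
ΔM = M_1 − M_2 = 13.386 − (11.687) = 1.699; smaller M is more luminous → Star 2.
L ratio = 10^(0.4 |ΔM|) = 10^0.680 = 4.782

Star 2 is more luminous, by a factor of 4.78.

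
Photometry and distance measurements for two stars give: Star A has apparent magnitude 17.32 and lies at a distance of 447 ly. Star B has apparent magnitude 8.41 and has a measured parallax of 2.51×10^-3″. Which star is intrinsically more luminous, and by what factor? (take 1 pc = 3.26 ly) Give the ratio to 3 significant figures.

Star B is more luminous, by a factor of 30900.

Star A: d = 447 ly / 3.26 = 137.1 pc
Star A: M = m − 5 log₁₀ d + 5 = 17.32 − 5·2.1371 + 5 = 11.635
Star B: d = 1/p = 1/2.51×10^-3″ = 398.4 pc
Star B: M = m − 5 log₁₀ d + 5 = 8.41 − 5·2.6003 + 5 = 0.408
ΔM = M_A − M_B = 11.635 − (0.408) = 11.226; smaller M is more luminous → Star B.
L ratio = 10^(0.4 |ΔM|) = 10^4.490 = 30940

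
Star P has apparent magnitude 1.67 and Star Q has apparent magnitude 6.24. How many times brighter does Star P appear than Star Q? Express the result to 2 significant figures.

67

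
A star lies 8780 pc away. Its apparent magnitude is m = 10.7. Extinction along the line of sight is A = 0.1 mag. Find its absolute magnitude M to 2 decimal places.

5 log₁₀(d/10 pc) = 5 log₁₀(8780) − 5 = 14.717
M = m − 5 log₁₀(d/10) − A = 10.7 − 14.717 − 0.1 = -4.117

M ≈ -4.12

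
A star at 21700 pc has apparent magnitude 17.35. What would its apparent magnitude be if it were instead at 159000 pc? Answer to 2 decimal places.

m ≈ 21.67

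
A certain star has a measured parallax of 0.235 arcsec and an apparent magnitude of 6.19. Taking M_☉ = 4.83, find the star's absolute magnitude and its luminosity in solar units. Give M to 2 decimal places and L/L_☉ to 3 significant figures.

d = 1/p = 1/0.235″ = 4.255 pc
M = m − 5 log₁₀ d + 5 = 6.19 − 5·0.6289 + 5 = 8.045
M − M_☉ = 8.045 − 4.83 = 3.215
L/L_☉ = 10^(−0.4 × 3.215) = 0.05174

M ≈ 8.05; L/L_☉ ≈ 0.0517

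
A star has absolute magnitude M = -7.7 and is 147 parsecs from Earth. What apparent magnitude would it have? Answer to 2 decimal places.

m = M + 5 log₁₀ d − 5 = -7.7 + 5·2.1673 − 5 = -1.863

m ≈ -1.86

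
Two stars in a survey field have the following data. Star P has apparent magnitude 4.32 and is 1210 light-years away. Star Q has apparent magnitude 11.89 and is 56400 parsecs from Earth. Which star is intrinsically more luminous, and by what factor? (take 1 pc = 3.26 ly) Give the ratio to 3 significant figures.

Star Q is more luminous, by a factor of 21.6.

Star P: d = 1210 ly / 3.26 = 371.2 pc
Star P: M = m − 5 log₁₀ d + 5 = 4.32 − 5·2.5696 + 5 = -3.528
Star Q: M = m − 5 log₁₀ d + 5 = 11.89 − 5·4.7513 + 5 = -6.866
ΔM = M_P − M_Q = -3.528 − (-6.866) = 3.339; smaller M is more luminous → Star Q.
L ratio = 10^(0.4 |ΔM|) = 10^1.335 = 21.65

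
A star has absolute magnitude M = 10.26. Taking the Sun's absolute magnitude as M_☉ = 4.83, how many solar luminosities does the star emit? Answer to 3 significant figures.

L/L_☉ ≈ 6.73×10^-3

M − M_☉ = 10.26 − 4.83 = 5.430
L/L_☉ = 10^(−0.4 (M − M_☉)) = 10^-2.172 = 6.730×10^-3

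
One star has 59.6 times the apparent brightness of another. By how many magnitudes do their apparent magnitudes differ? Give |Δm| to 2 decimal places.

Pogson: Δm = −2.5 log₁₀(ratio) = −2.5 log₁₀(59.6) = −2.5 × 1.7752 = -4.438

|Δm| ≈ 4.44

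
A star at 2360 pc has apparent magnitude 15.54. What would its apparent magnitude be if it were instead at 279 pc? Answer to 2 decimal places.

Flux ∝ 1/d², so Δm = 5 log₁₀(d₂/d₁) = 5 log₁₀(279/2360) = -4.637
m₂ = m₁ + Δm = 15.54 + (-4.637) = 10.903

m ≈ 10.90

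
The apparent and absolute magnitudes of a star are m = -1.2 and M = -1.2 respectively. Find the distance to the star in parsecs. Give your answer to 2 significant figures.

d ≈ 10 pc

Distance modulus: m − M = -1.2 − (-1.2) = 0.000
m − M = 5 log₁₀ d − 5
log₁₀ d = (m − M)/5 + 1 = 1.0000
d = 10^1.0000 = 10.00 pc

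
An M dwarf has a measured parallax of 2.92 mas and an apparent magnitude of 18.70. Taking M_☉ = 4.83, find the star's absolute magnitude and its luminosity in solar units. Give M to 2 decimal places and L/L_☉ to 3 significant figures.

M ≈ 11.03; L/L_☉ ≈ 3.32×10^-3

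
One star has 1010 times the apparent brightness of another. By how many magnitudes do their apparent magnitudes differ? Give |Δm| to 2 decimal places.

|Δm| ≈ 7.51

Pogson: Δm = −2.5 log₁₀(ratio) = −2.5 log₁₀(1010) = −2.5 × 3.0043 = -7.511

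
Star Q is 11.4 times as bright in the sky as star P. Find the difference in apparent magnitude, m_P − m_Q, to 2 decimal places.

m_P − m_Q ≈ 2.64

Pogson: Δm = −2.5 log₁₀(ratio) = −2.5 log₁₀(11.4) = −2.5 × 1.0569 = -2.642
Star Q is brighter so has the smaller magnitude: m_P − m_Q is positive.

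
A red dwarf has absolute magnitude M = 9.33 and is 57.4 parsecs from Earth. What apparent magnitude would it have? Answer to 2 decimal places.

m ≈ 13.12

m = M + 5 log₁₀ d − 5 = 9.33 + 5·1.7589 − 5 = 13.125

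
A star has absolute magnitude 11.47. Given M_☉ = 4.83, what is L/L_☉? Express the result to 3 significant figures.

L/L_☉ ≈ 2.21×10^-3

M − M_☉ = 11.47 − 4.83 = 6.640
L/L_☉ = 10^(−0.4 (M − M_☉)) = 10^-2.656 = 2.208×10^-3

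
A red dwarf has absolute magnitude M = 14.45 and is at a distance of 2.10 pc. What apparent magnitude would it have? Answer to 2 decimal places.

m ≈ 11.06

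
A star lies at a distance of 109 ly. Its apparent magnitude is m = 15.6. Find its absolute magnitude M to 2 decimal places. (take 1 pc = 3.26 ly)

M ≈ 12.98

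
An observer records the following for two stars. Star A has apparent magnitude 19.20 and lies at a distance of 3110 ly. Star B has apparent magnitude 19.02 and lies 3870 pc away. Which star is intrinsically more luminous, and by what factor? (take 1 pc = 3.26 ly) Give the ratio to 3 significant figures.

Star A: d = 3110 ly / 3.26 = 954.0 pc
Star A: M = m − 5 log₁₀ d + 5 = 19.20 − 5·2.9795 + 5 = 9.302
Star B: M = m − 5 log₁₀ d + 5 = 19.02 − 5·3.5877 + 5 = 6.081
ΔM = M_A − M_B = 9.302 − (6.081) = 3.221; smaller M is more luminous → Star B.
L ratio = 10^(0.4 |ΔM|) = 10^1.288 = 19.42

Star B is more luminous, by a factor of 19.4.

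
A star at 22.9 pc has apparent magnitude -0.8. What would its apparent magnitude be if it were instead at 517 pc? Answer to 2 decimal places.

m ≈ 5.97

Flux ∝ 1/d², so Δm = 5 log₁₀(d₂/d₁) = 5 log₁₀(517/22.9) = 6.768
m₂ = m₁ + Δm = -0.8 + (6.768) = 5.968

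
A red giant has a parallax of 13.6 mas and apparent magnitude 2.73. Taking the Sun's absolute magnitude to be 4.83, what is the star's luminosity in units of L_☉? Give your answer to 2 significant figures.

L/L_☉ ≈ 370

d = 1/p = 1000/13.6 mas = 73.53 pc
M = m − 5 log₁₀ d + 5 = 2.73 − 5·1.8665 + 5 = -1.602
M − M_☉ = -1.602 − 4.83 = -6.432
L/L_☉ = 10^(−0.4 × -6.432) = 374.0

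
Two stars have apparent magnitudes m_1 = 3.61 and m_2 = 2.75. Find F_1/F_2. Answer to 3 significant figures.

F_1/F_2 ≈ 0.453

Δm = 3.61 − (2.75) = 0.86
Flux ratio = 10^(−0.4 Δm) = 10^(−0.4 × 0.86) = 10^-0.344 = 0.4529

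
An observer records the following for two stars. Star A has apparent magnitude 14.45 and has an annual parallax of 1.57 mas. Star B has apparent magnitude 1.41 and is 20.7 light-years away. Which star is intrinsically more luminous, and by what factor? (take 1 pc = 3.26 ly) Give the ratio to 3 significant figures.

Star B is more luminous, by a factor of 16.3.

Star A: p = 1.57 mas = 1.57×10^-3″ → d = 1/p = 636.9 pc
Star A: M = m − 5 log₁₀ d + 5 = 14.45 − 5·2.8041 + 5 = 5.429
Star B: d = 20.7 ly / 3.26 = 6.350 pc
Star B: M = m − 5 log₁₀ d + 5 = 1.41 − 5·0.8028 + 5 = 2.396
ΔM = M_A − M_B = 5.429 − (2.396) = 3.033; smaller M is more luminous → Star B.
L ratio = 10^(0.4 |ΔM|) = 10^1.213 = 16.34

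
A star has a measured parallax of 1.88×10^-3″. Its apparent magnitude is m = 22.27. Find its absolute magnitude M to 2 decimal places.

M ≈ 13.64

d = 1/p = 1/1.88×10^-3″ = 531.9 pc
5 log₁₀(d/10 pc) = 5 log₁₀(531.9) − 5 = 8.629
M = m − 5 log₁₀(d/10) = 22.27 − 8.629 = 13.641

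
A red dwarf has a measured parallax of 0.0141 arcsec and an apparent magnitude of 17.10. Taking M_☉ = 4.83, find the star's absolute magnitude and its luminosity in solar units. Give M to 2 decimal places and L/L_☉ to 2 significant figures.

d = 1/p = 1/0.0141″ = 70.92 pc
M = m − 5 log₁₀ d + 5 = 17.10 − 5·1.8508 + 5 = 12.846
M − M_☉ = 12.846 − 4.83 = 8.016
L/L_☉ = 10^(−0.4 × 8.016) = 6.217×10^-4

M ≈ 12.85; L/L_☉ ≈ 6.2×10^-4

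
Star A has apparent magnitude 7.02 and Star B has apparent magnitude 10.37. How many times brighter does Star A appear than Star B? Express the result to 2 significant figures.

22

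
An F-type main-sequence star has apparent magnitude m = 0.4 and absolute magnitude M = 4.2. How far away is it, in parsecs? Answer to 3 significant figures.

d ≈ 1.74 pc

μ = m − M = -3.800
m − M = 5 log₁₀ d − 5
log₁₀ d = (m − M)/5 + 1 = 0.2400
d = 10^0.2400 = 1.738 pc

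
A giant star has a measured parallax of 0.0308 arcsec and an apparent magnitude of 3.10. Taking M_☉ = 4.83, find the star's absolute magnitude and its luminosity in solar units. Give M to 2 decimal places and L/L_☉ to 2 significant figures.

M ≈ 0.54; L/L_☉ ≈ 52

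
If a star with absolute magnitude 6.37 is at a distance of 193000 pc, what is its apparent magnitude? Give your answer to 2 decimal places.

m = M + 5 log₁₀ d − 5 = 6.37 + 5·5.2856 − 5 = 27.798

m ≈ 27.80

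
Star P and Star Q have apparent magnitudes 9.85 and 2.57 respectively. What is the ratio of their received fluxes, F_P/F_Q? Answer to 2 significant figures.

F_P/F_Q ≈ 1.2×10^-3

Δm = 9.85 − (2.57) = 7.28
Flux ratio = 10^(−0.4 Δm) = 10^(−0.4 × 7.28) = 10^-2.912 = 1.225×10^-3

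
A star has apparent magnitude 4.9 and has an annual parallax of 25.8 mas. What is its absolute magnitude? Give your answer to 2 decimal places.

M ≈ 1.96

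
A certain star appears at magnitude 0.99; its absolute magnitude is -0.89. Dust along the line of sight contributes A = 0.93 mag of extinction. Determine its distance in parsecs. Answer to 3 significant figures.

d ≈ 15.5 pc

m − M = 5 log₁₀(d/10 pc) + A  ⇒  0.99 − (-0.89) − 0.93 = 5 log₁₀(d/10)
0.950 = 5 log₁₀(d/10)
log₁₀ d = (m − M − A)/5 + 1 = 1.1900
d = 10^1.1900 = 15.49 pc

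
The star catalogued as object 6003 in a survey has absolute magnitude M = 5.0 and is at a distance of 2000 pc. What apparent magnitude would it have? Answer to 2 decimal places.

m ≈ 16.51

m = M + 5 log₁₀ d − 5 = 5.0 + 5·3.3010 − 5 = 16.505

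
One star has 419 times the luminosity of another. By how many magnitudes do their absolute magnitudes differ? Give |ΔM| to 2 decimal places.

Pogson: ΔM = −2.5 log₁₀(ratio) = −2.5 log₁₀(419) = −2.5 × 2.6222 = -6.556

|ΔM| ≈ 6.56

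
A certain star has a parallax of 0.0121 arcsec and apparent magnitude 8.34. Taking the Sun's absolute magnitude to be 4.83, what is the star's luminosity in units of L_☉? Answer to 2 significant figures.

L/L_☉ ≈ 2.7

d = 1/p = 1/0.0121″ = 82.64 pc
M = m − 5 log₁₀ d + 5 = 8.34 − 5·1.9172 + 5 = 3.754
M − M_☉ = 3.754 − 4.83 = -1.076
L/L_☉ = 10^(−0.4 × -1.076) = 2.694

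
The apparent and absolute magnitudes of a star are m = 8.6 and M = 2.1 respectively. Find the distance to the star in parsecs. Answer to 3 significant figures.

μ = m − M = 6.500
m − M = 5 log₁₀ d − 5
log₁₀ d = (m − M)/5 + 1 = 2.3000
d = 10^2.3000 = 199.5 pc

d ≈ 200 pc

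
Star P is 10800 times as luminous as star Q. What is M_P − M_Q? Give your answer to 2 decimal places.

M_P − M_Q ≈ -10.08

Pogson: ΔM = −2.5 log₁₀(ratio) = −2.5 log₁₀(10800) = −2.5 × 4.0334 = -10.084
Star P is brighter, so it has the smaller magnitude: the difference is negative.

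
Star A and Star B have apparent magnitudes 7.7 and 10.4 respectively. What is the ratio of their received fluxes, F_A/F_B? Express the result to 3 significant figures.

Magnitude difference = -2.7
Flux ratio = 10^(−0.4 Δm) = 10^(−0.4 × -2.7) = 10^1.080 = 12.02

F_A/F_B ≈ 12.0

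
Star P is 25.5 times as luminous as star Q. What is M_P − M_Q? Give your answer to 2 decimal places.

M_P − M_Q ≈ -3.52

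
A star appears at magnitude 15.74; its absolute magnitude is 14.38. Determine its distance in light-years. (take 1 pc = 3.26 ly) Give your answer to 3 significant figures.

μ = m − M = 1.360
m − M = 5 log₁₀ d − 5
log₁₀ d = (m − M)/5 + 1 = 1.2720
d = 10^1.2720 = 18.71 pc
= 60.98 ly

d ≈ 61.0 ly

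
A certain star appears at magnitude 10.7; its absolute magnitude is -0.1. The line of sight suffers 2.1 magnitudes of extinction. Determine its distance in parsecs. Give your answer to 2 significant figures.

d ≈ 550 pc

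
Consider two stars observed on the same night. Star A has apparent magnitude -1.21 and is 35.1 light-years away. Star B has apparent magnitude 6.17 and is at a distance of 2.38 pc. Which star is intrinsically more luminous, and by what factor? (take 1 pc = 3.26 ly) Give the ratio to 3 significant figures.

Star A: d = 35.1 ly / 3.26 = 10.77 pc
Star A: M = m − 5 log₁₀ d + 5 = -1.21 − 5·1.0321 + 5 = -1.370
Star B: M = m − 5 log₁₀ d + 5 = 6.17 − 5·0.3766 + 5 = 9.287
ΔM = M_A − M_B = -1.370 − (9.287) = -10.658; smaller M is more luminous → Star A.
L ratio = 10^(0.4 |ΔM|) = 10^4.263 = 18320

Star A is more luminous, by a factor of 18300.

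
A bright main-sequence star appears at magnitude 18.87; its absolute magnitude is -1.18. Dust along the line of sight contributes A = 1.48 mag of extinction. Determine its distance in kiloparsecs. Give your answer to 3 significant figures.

d ≈ 51.8 kpc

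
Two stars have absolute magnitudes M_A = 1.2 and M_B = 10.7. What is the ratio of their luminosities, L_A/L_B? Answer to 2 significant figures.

L_A/L_B ≈ 6300

ΔM = M_A − M_B = -9.5
L_A/L_B = 10^(−0.4 ΔM) = 10^3.800 = 6310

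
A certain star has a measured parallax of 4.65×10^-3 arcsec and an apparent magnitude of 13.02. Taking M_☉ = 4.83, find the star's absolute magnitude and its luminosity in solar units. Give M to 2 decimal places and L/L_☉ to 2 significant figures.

M ≈ 6.36; L/L_☉ ≈ 0.24

d = 1/p = 1/4.65×10^-3″ = 215.1 pc
M = m − 5 log₁₀ d + 5 = 13.02 − 5·2.3325 + 5 = 6.357
M − M_☉ = 6.357 − 4.83 = 1.527
L/L_☉ = 10^(−0.4 × 1.527) = 0.2450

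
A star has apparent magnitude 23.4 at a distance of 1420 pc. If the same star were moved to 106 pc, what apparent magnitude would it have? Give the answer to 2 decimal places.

m ≈ 17.77

Flux ∝ 1/d², so Δm = 5 log₁₀(d₂/d₁) = 5 log₁₀(106/1420) = -5.635
m₂ = m₁ + Δm = 23.4 + (-5.635) = 17.765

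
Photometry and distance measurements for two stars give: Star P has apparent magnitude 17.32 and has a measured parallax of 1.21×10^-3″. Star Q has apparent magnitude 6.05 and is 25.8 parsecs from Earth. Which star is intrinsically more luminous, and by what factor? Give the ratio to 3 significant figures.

Star Q is more luminous, by a factor of 31.4.

Star P: d = 1/p = 1/1.21×10^-3″ = 826.4 pc
Star P: M = m − 5 log₁₀ d + 5 = 17.32 − 5·2.9172 + 5 = 7.734
Star Q: M = m − 5 log₁₀ d + 5 = 6.05 − 5·1.4116 + 5 = 3.992
ΔM = M_P − M_Q = 7.734 − (3.992) = 3.742; smaller M is more luminous → Star Q.
L ratio = 10^(0.4 |ΔM|) = 10^1.497 = 31.39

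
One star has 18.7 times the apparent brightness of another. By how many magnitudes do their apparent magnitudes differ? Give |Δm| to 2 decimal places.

|Δm| ≈ 3.18

Pogson: Δm = −2.5 log₁₀(ratio) = −2.5 log₁₀(18.7) = −2.5 × 1.2718 = -3.180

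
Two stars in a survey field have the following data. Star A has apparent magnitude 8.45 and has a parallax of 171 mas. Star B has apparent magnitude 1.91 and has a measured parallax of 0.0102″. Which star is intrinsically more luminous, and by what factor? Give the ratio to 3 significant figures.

Star B is more luminous, by a factor of 116000.

Star A: p = 171 mas = 0.171″ → d = 1/p = 5.848 pc
Star A: M = m − 5 log₁₀ d + 5 = 8.45 − 5·0.7670 + 5 = 9.615
Star B: d = 1/p = 1/0.0102″ = 98.04 pc
Star B: M = m − 5 log₁₀ d + 5 = 1.91 − 5·1.9914 + 5 = -3.047
ΔM = M_A − M_B = 9.615 − (-3.047) = 12.662; smaller M is more luminous → Star B.
L ratio = 10^(0.4 |ΔM|) = 10^5.065 = 116100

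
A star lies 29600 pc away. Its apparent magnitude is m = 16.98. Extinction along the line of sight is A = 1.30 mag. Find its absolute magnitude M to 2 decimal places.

M ≈ -1.68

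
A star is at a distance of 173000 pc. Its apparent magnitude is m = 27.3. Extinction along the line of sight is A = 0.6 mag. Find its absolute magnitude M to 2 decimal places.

5 log₁₀(d/10 pc) = 5 log₁₀(173000) − 5 = 21.190
M = m − 5 log₁₀(d/10) − A = 27.3 − 21.190 − 0.6 = 5.510

M ≈ 5.51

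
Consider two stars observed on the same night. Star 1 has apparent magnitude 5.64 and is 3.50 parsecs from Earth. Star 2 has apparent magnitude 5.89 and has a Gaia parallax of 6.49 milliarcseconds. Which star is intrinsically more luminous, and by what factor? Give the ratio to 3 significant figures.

Star 1: M = m − 5 log₁₀ d + 5 = 5.64 − 5·0.5441 + 5 = 7.920
Star 2: p = 6.49 mas = 6.49×10^-3″ → d = 1/p = 154.1 pc
Star 2: M = m − 5 log₁₀ d + 5 = 5.89 − 5·2.1878 + 5 = -0.049
ΔM = M_1 − M_2 = 7.920 − (-0.049) = 7.968; smaller M is more luminous → Star 2.
L ratio = 10^(0.4 |ΔM|) = 10^3.187 = 1539

Star 2 is more luminous, by a factor of 1540.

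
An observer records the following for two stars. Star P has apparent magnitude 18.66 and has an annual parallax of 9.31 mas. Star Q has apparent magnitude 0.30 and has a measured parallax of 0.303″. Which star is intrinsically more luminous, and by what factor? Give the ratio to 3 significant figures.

Star Q is more luminous, by a factor of 20800.

Star P: p = 9.31 mas = 9.31×10^-3″ → d = 1/p = 107.4 pc
Star P: M = m − 5 log₁₀ d + 5 = 18.66 − 5·2.0311 + 5 = 13.505
Star Q: d = 1/p = 1/0.303″ = 3.300 pc
Star Q: M = m − 5 log₁₀ d + 5 = 0.30 − 5·0.5186 + 5 = 2.707
ΔM = M_P − M_Q = 13.505 − (2.707) = 10.798; smaller M is more luminous → Star Q.
L ratio = 10^(0.4 |ΔM|) = 10^4.319 = 20850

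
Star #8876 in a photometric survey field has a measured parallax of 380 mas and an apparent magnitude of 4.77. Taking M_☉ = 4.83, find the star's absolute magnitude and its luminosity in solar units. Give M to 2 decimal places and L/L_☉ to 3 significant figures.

M ≈ 7.67; L/L_☉ ≈ 0.0732

d = 1/p = 1000/380 mas = 2.632 pc
M = m − 5 log₁₀ d + 5 = 4.77 − 5·0.4202 + 5 = 7.669
M − M_☉ = 7.669 − 4.83 = 2.839
L/L_☉ = 10^(−0.4 × 2.839) = 0.07319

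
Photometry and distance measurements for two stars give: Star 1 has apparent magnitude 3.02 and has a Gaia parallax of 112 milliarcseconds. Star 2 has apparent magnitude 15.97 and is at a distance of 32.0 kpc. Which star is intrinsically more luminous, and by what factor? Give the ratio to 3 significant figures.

Star 1: p = 112 mas = 0.112″ → d = 1/p = 8.929 pc
Star 1: M = m − 5 log₁₀ d + 5 = 3.02 − 5·0.9508 + 5 = 3.266
Star 2: d = 32.0 kpc = 32000 pc
Star 2: M = m − 5 log₁₀ d + 5 = 15.97 − 5·4.5051 + 5 = -1.556
ΔM = M_1 − M_2 = 3.266 − (-1.556) = 4.822; smaller M is more luminous → Star 2.
L ratio = 10^(0.4 |ΔM|) = 10^1.929 = 84.87

Star 2 is more luminous, by a factor of 84.9.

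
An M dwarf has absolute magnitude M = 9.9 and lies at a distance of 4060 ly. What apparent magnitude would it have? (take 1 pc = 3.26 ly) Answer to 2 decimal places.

m ≈ 20.38

d = 4060 ly / 3.26 = 1245 pc
m = M + 5 log₁₀ d − 5 = 9.9 + 5·3.0953 − 5 = 20.377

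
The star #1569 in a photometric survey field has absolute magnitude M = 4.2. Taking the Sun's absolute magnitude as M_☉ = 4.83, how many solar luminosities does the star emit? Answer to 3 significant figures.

L/L_☉ ≈ 1.79

M − M_☉ = 4.2 − 4.83 = -0.630
L/L_☉ = 10^(−0.4 (M − M_☉)) = 10^0.252 = 1.786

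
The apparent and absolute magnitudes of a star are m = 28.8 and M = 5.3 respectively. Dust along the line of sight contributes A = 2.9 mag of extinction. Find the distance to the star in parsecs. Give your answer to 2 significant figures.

d ≈ 130000 pc

m − M = 5 log₁₀(d/10 pc) + A  ⇒  28.8 − (5.3) − 2.9 = 5 log₁₀(d/10)
20.600 = 5 log₁₀(d/10)
log₁₀ d = (m − M − A)/5 + 1 = 5.1200
d = 10^5.1200 = 131800 pc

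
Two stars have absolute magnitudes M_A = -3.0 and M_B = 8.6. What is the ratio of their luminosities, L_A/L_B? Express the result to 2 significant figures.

L_A/L_B ≈ 44000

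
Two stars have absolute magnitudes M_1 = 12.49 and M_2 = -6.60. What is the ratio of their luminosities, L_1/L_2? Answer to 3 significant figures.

L_1/L_2 ≈ 2.31×10^-8

ΔM = M_1 − M_2 = 19.09
L_1/L_2 = 10^(−0.4 ΔM) = 10^-7.636 = 2.312×10^-8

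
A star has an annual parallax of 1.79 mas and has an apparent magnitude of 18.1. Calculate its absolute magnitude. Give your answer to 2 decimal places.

p = 1.79 mas = 1.79×10^-3″ → d = 1/p = 558.7 pc
5 log₁₀(d/10 pc) = 5 log₁₀(558.7) − 5 = 8.736
M = m − 5 log₁₀(d/10) = 18.1 − 8.736 = 9.364

M ≈ 9.36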